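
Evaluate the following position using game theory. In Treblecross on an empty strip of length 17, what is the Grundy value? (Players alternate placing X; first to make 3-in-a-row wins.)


Treblecross: place X on empty cells; 3-in-a-row wins.
Playing within two cells of an existing X lets the opponent win at once, so sensible play treats the cells i-2..i+2 around each X as dead. The player left with no safe cell loses, so this is a normal-play take-away game on strips of safe cells.
Placing X at cell i (0-indexed) of a strip of k safe cells leaves independent strips of sizes max(0, i-2) and max(0, k-i-3). Hence G(k) = mex{ G(max(0,i-2)) XOR G(max(0,k-i-3)) : 0 <= i < k }, with G(0) = 0.
G(1): splits (0,0):0^0=0 -> mex({0}) = 1
G(2): splits (0,0):0^0=0 -> mex({0}) = 1
G(3): splits (0,0):0^0=0 -> mex({0}) = 1
G(4): splits (0,1):0^1=1 (0,0):0^0=0 -> mex({0, 1}) = 2
G(5): splits (0,2):0^1=1 (0,1):0^1=1 (0,0):0^0=0 -> mex({0, 1}) = 2
G(6) = mex({1}) = 0
G(7) = mex({0, 1, 2}) = 3
G(8) = mex({0, 1, 2}) = 3
G(9) = mex({0, 2}) = 1
G(10) = mex({0, 2, 3}) = 1
G(11) = mex({0, 3}) = 1
G(12) = mex({1, 3}) = 0
G(13) = mex({0, 1, 2, 3}) = 4
G(14) = mex({0, 1, 2}) = 3
G(15) = mex({0, 1, 2}) = 3
G(16) = mex({0, 1, 2, 4}) = 3
G(17) = mex({0, 1, 3, 4}) = 2
Therefore G(17) = 2.

2


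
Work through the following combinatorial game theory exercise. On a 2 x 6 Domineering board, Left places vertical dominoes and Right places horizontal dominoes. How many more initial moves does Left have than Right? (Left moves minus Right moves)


Board is 2 x 6 (rows x cols).
Left (vertical) placements: (rows-1) * cols = 1 * 6 = 6
Right (horizontal) placements: rows * (cols-1) = 2 * 5 = 10
Advantage = Left - Right = 6 - 10 = -4

-4


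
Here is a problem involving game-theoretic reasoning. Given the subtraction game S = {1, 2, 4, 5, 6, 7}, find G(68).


The subtraction set is S = {1, 2, 4, 5, 6, 7}.
G(k) = mex{ G(k - s) : s in S, s <= k }. We compute iteratively: G(0) = 0.
G(1) = mex({0}) = 1
G(2) = mex({0, 1}) = 2
G(3) = mex({1, 2}) = 0
G(4) = mex({0, 2}) = 1
G(5) = mex({0, 1}) = 2
G(6) = mex({0, 1, 2}) = 3
G(7) = mex({0, 1, 2, 3}) = 4
G(8) = mex({0, 1, 2, 3, 4}) = 5
G(9) = mex({0, 1, 2, 4, 5}) = 3
G(10) = mex({0, 1, 2, 3, 5}) = 4
G(11) = mex({1, 2, 3, 4}) = 0
G(12) = mex({0, 2, 3, 4, 5}) = 1
G(13) = mex({0, 1, 3, 4, 5}) = 2
G(14) = mex({1, 2, 3, 4, 5}) = 0
G(15) = mex({0, 2, 3, 4, 5}) = 1
G(16) = mex({0, 1, 3, 4}) = 2
G(17) = mex({0, 1, 2, 4}) = 3
Observe that G(11)..G(17) = 0, 1, 2, 0, 1, 2, 3 repeats G(0)..G(6) = 0, 1, 2, 0, 1, 2, 3.
For k >= max(S) = 7, G(k) is determined by the previous 7 values G(k-7)..G(k-1); a window of 7 consecutive values has recurred shifted by 11, so by induction G(k + 11) = G(k) for all k >= 0: the sequence is periodic from the start with period 11.
One period: G(0..10) = 0, 1, 2, 0, 1, 2, 3, 4, 5, 3, 4.
68 mod 11 = 2, so G(68) = G(2) = 2.

2


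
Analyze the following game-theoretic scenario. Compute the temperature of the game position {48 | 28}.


The game is {48 | 28}, a switch {a | b} with numbers a > b.
Cooling {a | b} by t gives {a - t | b + t}, which stops being hot when a - t = b + t, i.e. at t = (a - b)/2. So the temperature of a switch is (a - b)/2.
Temperature = (Left option - Right option) / 2
= (48 - (28)) / 2
= 20 / 2
= 10

10


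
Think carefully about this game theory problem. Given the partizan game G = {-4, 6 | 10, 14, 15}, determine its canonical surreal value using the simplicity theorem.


Left options: {-4, 6}, max = 6
Right options: {10, 14, 15}, min = 10
All options are numbers and max(Left) < min(Right), so by the simplicity theorem the value is the simplest (earliest-born) number strictly between 6 and 10.
Integers 7 through 9 all lie strictly between 6 and 10.
Among integers, the simplest (lowest birthday = smallest |n|; 0 is born on day 0, +-n on day n) is 7.
No non-integer in the interval can be simpler: if x is a non-integer in the interval, then floor(x) or ceil(x) also lies in the interval (the interval contains an integer), and both are proper prefixes of x's sign expansion, i.e. born earlier. So the game value is 7.
Game value = 7

7


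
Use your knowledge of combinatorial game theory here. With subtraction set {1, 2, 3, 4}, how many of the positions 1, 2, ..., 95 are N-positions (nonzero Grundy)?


Subtraction set S = {1, 2, 3, 4}, so G(n) = n mod 5.
G(n) = 0 when n is a multiple of 5.
Multiples of 5 in [1, 95]: 19
N-positions (nonzero Grundy) = 95 - 19 = 76

76


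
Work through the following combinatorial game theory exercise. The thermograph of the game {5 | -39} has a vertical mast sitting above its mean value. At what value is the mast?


Game = {5 | -39}, a switch {a | b} with numbers a > b.
Its thermograph has left wall a - t and right wall b + t, which meet at t = (a - b)/2, where both equal (a + b)/2. So the mast (mean value) is at (a + b)/2.
Mean = (5 + (-39))/2 = -34/2 = -17

-17


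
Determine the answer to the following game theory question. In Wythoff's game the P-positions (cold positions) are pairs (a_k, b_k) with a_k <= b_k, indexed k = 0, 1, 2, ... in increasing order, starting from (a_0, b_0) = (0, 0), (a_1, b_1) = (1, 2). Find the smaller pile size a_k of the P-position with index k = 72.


By Wythoff's theorem, a_k = floor(k * phi) and b_k = floor(k * phi^2) = a_k + k, where phi = (1 + sqrt(5))/2 is the golden ratio.
phi = (1 + sqrt(5))/2 = 1.618034
k = 72
k * phi = 72 * 1.618034 = 116.498447
a_72 = floor(k * phi) = 116

116


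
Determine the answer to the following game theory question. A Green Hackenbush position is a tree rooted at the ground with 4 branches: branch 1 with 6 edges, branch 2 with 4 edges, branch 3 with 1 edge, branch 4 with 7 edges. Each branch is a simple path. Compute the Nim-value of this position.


The tree has 4 branches from the ground vertex.
In Green Hackenbush, the Nim-value of a simple path of length k is k.
Branch 1: length 6, Nim-value = 6
Branch 2: length 4, Nim-value = 4
Branch 3: length 1, Nim-value = 1
Branch 4: length 7, Nim-value = 7
Total Nim-value = XOR of all branch values:
0 XOR 6 = 6
6 XOR 4 = 2
2 XOR 1 = 3
3 XOR 7 = 4
Nim-value of the tree = 4

4


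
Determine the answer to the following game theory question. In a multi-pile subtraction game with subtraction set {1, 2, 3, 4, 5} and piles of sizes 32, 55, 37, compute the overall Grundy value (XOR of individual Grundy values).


Subtraction set: {1, 2, 3, 4, 5}
For this subtraction set, G(n) = n mod 6 (period = max + 1 = 6).
Pile 1 (size 32): G(32) = 32 mod 6 = 2
Pile 2 (size 55): G(55) = 55 mod 6 = 1
Pile 3 (size 37): G(37) = 37 mod 6 = 1
Total Grundy value = XOR of all: 2 XOR 1 XOR 1 = 2

2


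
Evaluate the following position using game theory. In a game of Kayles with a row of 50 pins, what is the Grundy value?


Kayles: a move removes 1 or 2 adjacent pins from a contiguous row.
Removing pins from a row of k leaves two independent rows (a, b) with a + b = k - 1 (one pin) or a + b = k - 2 (two pins); an end removal gives a = 0.
By Sprague-Grundy, G(k) = mex{ G(a) XOR G(b) } over all these splits. G(0) = 0.
G(1): splits (0,0):0^0=0 -> mex({0}) = 1
G(2): splits (0,1):0^1=1 (0,0):0^0=0 -> mex({0, 1}) = 2
G(3): splits (0,2):0^2=2 (1,1):1^1=0 (0,1):0^1=1 -> mex({0, 1, 2}) = 3
G(4): splits (0,3):0^3=3 (1,2):1^2=3 (0,2):0^2=2 (1,1):1^1=0 -> mex({0, 2, 3}) = 1
G(5): splits (0,4):0^1=1 (1,3):1^3=2 (2,2):2^2=0 (0,3):0^3=3 (1,2):1^2=3 -> mex({0, 1, 2, 3}) = 4
G(6) = mex({0, 1, 2, 4}) = 3
G(7) = mex({0, 1, 3, 4, 5}) = 2
G(8) = mex({0, 2, 3, 5, 6}) = 1
G(9) = mex({0, 1, 2, 3, 6, 7}) = 4
G(10) = mex({0, 1, 3, 4, 5, 7}) = 2
G(11) = mex({0, 1, 2, 3, 4, 5}) = 6
G(12) = mex({0, 1, 2, 3, 5, 6, 7}) = 4
G(13) = mex({0, 2, 3, 4, 6, 7}) = 1
G(14) = mex({0, 1, 4, 5, 6, 7}) = 2
G(15) = mex({0, 1, 2, 3, 4, 5, 6}) = 7
G(16) = mex({0, 2, 3, 5, 6, 7}) = 1
G(17) = mex({0, 1, 2, 3, 5, 6, 7}) = 4
G(18) = mex({0, 1, 2, 4, 5, 6}) = 3
G(19) = mex({0, 1, 3, 4, 5, 7}) = 2
G(20) = mex({0, 2, 3, 4, 5, 6, 7}) = 1
G(21) = mex({0, 1, 2, 3, 5, 6, 7}) = 4
G(22) = mex({0, 1, 2, 3, 4, 5, 7}) = 6
G(23) = mex({0, 1, 2, 3, 4, 5, 6}) = 7
G(24) = mex({0, 1, 2, 3, 5, 6, 7}) = 4
G(25) = mex({0, 2, 3, 4, 6, 7}) = 1
G(26) = mex({0, 1, 3, 4, 5, 6, 7}) = 2
G(27) = mex({0, 1, 2, 3, 4, 5, 6, 7}) = 8
G(28) = mex({0, 1, 2, 3, 4, 6, 7, 8}) = 5
G(29) = mex({0, 1, 2, 3, 5, 6, 7, 8, 9}) = 4
G(30) = mex({0, 1, 2, 3, 4, 5, 6, 9, 10}) = 7
G(31) = mex({0, 1, 3, 4, 5, 7, 10, 11}) = 2
G(32) = mex({0, 2, 3, 4, 5, 6, 7, 9, 11}) = 1
G(33) = mex({0, 1, 2, 3, 4, 5, 6, 7, 9, 12}) = 8
G(34) = mex({0, 1, 2, 3, 4, 5, 7, 8, 11, 12}) = 6
G(35) = mex({0, 1, 2, 3, 4, 5, 6, 8, 9, 10, 11}) = 7
G(36) = mex({0, 1, 2, 3, 5, 6, 7, 9, 10}) = 4
G(37) = mex({0, 2, 3, 4, 6, 7, 9, 10, 11, 12}) = 1
G(38) = mex({0, 1, 3, 4, 5, 6, 7, 9, 10, 11, 12}) = 2
G(39) = mex({0, 1, 2, 4, 5, 6, 7, 9, 10, 12, 14}) = 3
G(40) = mex({0, 2, 3, 4, 6, 7, 11, 12, 14}) = 1
G(41) = mex({0, 1, 2, 3, 5, 6, 7, 9, 10, 11, 12}) = 4
G(42) = mex({0, 1, 2, 3, 4, 5, 6, 9, 10}) = 7
G(43) = mex({0, 1, 3, 4, 5, 7, 9, 10, 12, 15}) = 2
G(44) = mex({0, 2, 3, 4, 5, 6, 7, 9, 10, 12, 15}) = 1
G(45) = mex({0, 1, 2, 3, 4, 5, 6, 7, 9, 10, 12, 14}) = 8
G(46) = mex({0, 1, 3, 4, 5, 7, 8, 11, 12, 14}) = 2
G(47) = mex({0, 1, 2, 3, 4, 5, 6, 8, 9, 10, 11, 12}) = 7
G(48) = mex({0, 1, 2, 3, 5, 6, 7, 9, 10}) = 4
G(49) = mex({0, 2, 3, 4, 6, 7, 9, 10, 11, 12, 15}) = 1
G(50) = mex({0, 1, 4, 5, 6, 7, 9, 11, 12, 14, 15}) = 2
Therefore G(50) = 2.

2


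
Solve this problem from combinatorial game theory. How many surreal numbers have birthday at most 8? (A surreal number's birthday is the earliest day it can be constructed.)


Day 0: {|} = 0 is born. Count = 1.
Day n: the number of surreal numbers born by day n is 2^(n+1) - 1.
By day 0: 2^1 - 1 = 1
By day 1: 2^2 - 1 = 3
By day 2: 2^3 - 1 = 7
By day 3: 2^4 - 1 = 15
By day 4: 2^5 - 1 = 31
By day 5: 2^6 - 1 = 63
By day 6: 2^7 - 1 = 127
By day 7: 2^8 - 1 = 255
By day 8: 2^9 - 1 = 511
By day 8: 511 surreal numbers.

511


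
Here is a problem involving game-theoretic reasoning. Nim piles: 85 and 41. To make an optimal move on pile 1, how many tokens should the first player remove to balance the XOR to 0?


Piles: 85 and 41
Current XOR: 85 XOR 41 = 124 (non-zero, so this is an N-position).
To make the XOR zero, we need to find a move that balances the piles.
For pile 1 (size 85): target = 85 XOR 124 = 41
We reduce pile 1 from 85 to 41.
Tokens removed: 85 - 41 = 44
Verification: 41 XOR 41 = 0

44


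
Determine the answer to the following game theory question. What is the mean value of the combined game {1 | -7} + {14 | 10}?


G1 = {1 | -7}, G2 = {14 | 10}
Each is a switch {a | b} with numbers a > b; its mean value is (a + b)/2, and mean value is additive over game sums: m(G1 + G2) = m(G1) + m(G2).
Mean of G1 = (1 + (-7))/2 = -6/2 = -3
Mean of G2 = (14 + (10))/2 = 24/2 = 12
Mean of G1 + G2 = -3 + 12 = 9

9


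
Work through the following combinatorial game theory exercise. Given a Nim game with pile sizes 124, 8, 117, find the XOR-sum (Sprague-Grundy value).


We need the XOR (exclusive or) of all pile sizes.
After XOR-ing pile 1 (size 124): 0 XOR 124 = 124
After XOR-ing pile 2 (size 8): 124 XOR 8 = 116
After XOR-ing pile 3 (size 117): 116 XOR 117 = 1
The Nim-value of this position is 1.

1


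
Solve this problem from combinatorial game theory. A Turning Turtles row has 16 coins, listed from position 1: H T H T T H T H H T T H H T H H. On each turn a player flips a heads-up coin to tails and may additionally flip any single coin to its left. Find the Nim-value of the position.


Coins: H T H T T H T H H T T H H T H H
Key fact: a single head at position k behaves exactly like a Nim heap of size k (turning it to T and optionally flipping a coin at j < k corresponds to moving the heap from k to j, or to 0), and heads combine as a disjunctive sum (two heads at the same place would cancel, matching j XOR j = 0). So the Nim-value is the XOR of the 1-indexed positions of the heads.
Face-up positions (1-indexed): [1, 3, 6, 8, 9, 12, 13, 15, 16]
XOR 0 with 1: 0 XOR 1 = 1
XOR 1 with 3: 1 XOR 3 = 2
XOR 2 with 6: 2 XOR 6 = 4
XOR 4 with 8: 4 XOR 8 = 12
XOR 12 with 9: 12 XOR 9 = 5
XOR 5 with 12: 5 XOR 12 = 9
XOR 9 with 13: 9 XOR 13 = 4
XOR 4 with 15: 4 XOR 15 = 11
XOR 11 with 16: 11 XOR 16 = 27
Nim-value = 27

27


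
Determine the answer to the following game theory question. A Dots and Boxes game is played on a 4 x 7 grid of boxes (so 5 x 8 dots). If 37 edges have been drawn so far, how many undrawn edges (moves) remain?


Grid: 4 x 7 boxes, i.e. 5 rows and 8 columns of dots.
Horizontal edges: (rows + 1) * cols = 5 * 7 = 35
Vertical edges: rows * (cols + 1) = 4 * 8 = 32
Total edges: 35 + 32 = 67
Edges drawn: 37
Remaining: 67 - 37 = 30

30


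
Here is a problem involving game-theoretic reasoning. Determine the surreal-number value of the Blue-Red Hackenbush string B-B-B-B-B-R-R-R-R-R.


Edges (from ground): B-B-B-B-B-R-R-R-R-R
By Berlekamp's sign-expansion rule, a Blue-Red Hackenbush stalk has the value of the surreal number whose sign sequence is the edge sequence with B -> + and R -> -.
Sign sequence: +++++-----
Trace the sign expansion in the surreal number tree, starting from 0:
Edge 1: B (sign +) -> bounds (0, +inf), value = 1
Edge 2: B (sign +) -> bounds (1, +inf), value = 2
Edge 3: B (sign +) -> bounds (2, +inf), value = 3
Edge 4: B (sign +) -> bounds (3, +inf), value = 4
Edge 5: B (sign +) -> bounds (4, +inf), value = 5
Edge 6: R (sign -) -> bounds (4, 5), value = 9/2
Edge 7: R (sign -) -> bounds (4, 9/2), value = 17/4
Edge 8: R (sign -) -> bounds (4, 17/4), value = 33/8
Edge 9: R (sign -) -> bounds (4, 33/8), value = 65/16
Edge 10: R (sign -) -> bounds (4, 65/16), value = 129/32
Game value = 129/32

129/32


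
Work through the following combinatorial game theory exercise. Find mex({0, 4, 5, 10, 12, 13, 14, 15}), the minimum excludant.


Set = {0, 4, 5, 10, 12, 13, 14, 15}
0 is in the set.
1 is NOT in the set. This is the mex.
mex = 1

1


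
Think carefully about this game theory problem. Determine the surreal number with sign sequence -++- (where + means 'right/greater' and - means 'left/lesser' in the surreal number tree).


Sign expansion: -++-
Rule: track bounds (lo, hi), initially (-inf, +inf). On '+', the current value becomes lo and we move to the simplest number in (value, hi): value + 1 if hi = +inf, otherwise the midpoint (value + hi)/2. On '-', the current value becomes hi and we move to value - 1 if lo = -inf, otherwise the midpoint (lo + value)/2.
Start at 0.
Step 1: sign = -, move left. Bounds: (-inf, 0). Value = -1
Step 2: sign = +, move right. Bounds: (-1, 0). Value = -1/2
Step 3: sign = +, move right. Bounds: (-1/2, 0). Value = -1/4
Step 4: sign = -, move left. Bounds: (-1/2, -1/4). Value = -3/8
The surreal number with sign expansion -++- is -3/8.

-3/8


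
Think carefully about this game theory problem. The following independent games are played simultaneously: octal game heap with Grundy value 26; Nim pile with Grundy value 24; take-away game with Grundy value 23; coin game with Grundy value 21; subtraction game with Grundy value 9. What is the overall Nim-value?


By the Sprague-Grundy theorem, the Grundy value of a sum of games is the XOR of individual Grundy values.
octal game heap: Grundy value = 26. Running XOR: 0 XOR 26 = 26
Nim pile: Grundy value = 24. Running XOR: 26 XOR 24 = 2
take-away game: Grundy value = 23. Running XOR: 2 XOR 23 = 21
coin game: Grundy value = 21. Running XOR: 21 XOR 21 = 0
subtraction game: Grundy value = 9. Running XOR: 0 XOR 9 = 9
The combined Grundy value is 9.

9


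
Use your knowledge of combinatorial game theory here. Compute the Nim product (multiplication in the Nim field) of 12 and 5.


Nim multiplication is bilinear over XOR: (u XOR v) * w = (u*w) XOR (v*w).
So we split each operand into its bit components and XOR the pairwise Nim products.
12 = 4 + 8 (as XOR of powers of 2).
5 = 1 + 4 (as XOR of powers of 2).
Using the standard Nim-product table on single bits:
  2*2 = 3,   2*4 = 8,   2*8 = 12,
  4*4 = 6,   4*8 = 11,  8*8 = 13,
and  1*x = x (identity), k*l = l*k (commutative).
Pairwise Nim products:
  4 * 1 = 4
  4 * 4 = 6
  8 * 1 = 8
  8 * 4 = 11
XOR them: 4 XOR 6 XOR 8 XOR 11 = 1.
Result: 12 * 5 = 1 (in Nim).

1


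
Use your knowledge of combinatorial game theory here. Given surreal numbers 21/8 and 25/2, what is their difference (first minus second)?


x = 21/8, y = 25/2
Converting to common denominator: 8
x = 21/8, y = 100/8
x - y = 21/8 - 25/2 = -79/8

-79/8


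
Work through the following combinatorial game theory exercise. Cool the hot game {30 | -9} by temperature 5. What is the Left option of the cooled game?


Original game: {30 | -9} (a switch {a | b} with a > b).
Cooling by t (for t below the temperature (a - b)/2 = 39/2) taxes each move by t: {a | b} cooled by t is {a - t | b + t}.
Cooling amount: t = 5
Cooled Left option: 30 - 5 = 25
Cooled Right option: -9 + 5 = -4
Cooled game: {25 | -4}
Left option = 25

25


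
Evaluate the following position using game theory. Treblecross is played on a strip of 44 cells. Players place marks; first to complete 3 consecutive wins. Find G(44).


Treblecross: place X on empty cells; 3-in-a-row wins.
Playing within two cells of an existing X lets the opponent win at once, so sensible play treats the cells i-2..i+2 around each X as dead. The player left with no safe cell loses, so this is a normal-play take-away game on strips of safe cells.
Placing X at cell i (0-indexed) of a strip of k safe cells leaves independent strips of sizes max(0, i-2) and max(0, k-i-3). Hence G(k) = mex{ G(max(0,i-2)) XOR G(max(0,k-i-3)) : 0 <= i < k }, with G(0) = 0.
G(1): splits (0,0):0^0=0 -> mex({0}) = 1
G(2): splits (0,0):0^0=0 -> mex({0}) = 1
G(3): splits (0,0):0^0=0 -> mex({0}) = 1
G(4): splits (0,1):0^1=1 (0,0):0^0=0 -> mex({0, 1}) = 2
G(5): splits (0,2):0^1=1 (0,1):0^1=1 (0,0):0^0=0 -> mex({0, 1}) = 2
G(6) = mex({1}) = 0
G(7) = mex({0, 1, 2}) = 3
G(8) = mex({0, 1, 2}) = 3
G(9) = mex({0, 2}) = 1
G(10) = mex({0, 2, 3}) = 1
G(11) = mex({0, 3}) = 1
G(12) = mex({1, 3}) = 0
G(13) = mex({0, 1, 2, 3}) = 4
G(14) = mex({0, 1, 2}) = 3
G(15) = mex({0, 1, 2}) = 3
G(16) = mex({0, 1, 2, 4}) = 3
G(17) = mex({0, 1, 3, 4}) = 2
G(18) = mex({0, 1, 3, 4}) = 2
G(19) = mex({0, 1, 3, 5}) = 2
G(20) = mex({0, 1, 2, 3, 5}) = 4
G(21) = mex({0, 1, 2, 3, 5}) = 4
G(22) = mex({1, 2, 6}) = 0
G(23) = mex({0, 1, 2, 3, 4, 6}) = 5
G(24) = mex({0, 1, 2, 3, 4}) = 5
G(25) = mex({0, 1, 3, 4, 7}) = 2
G(26) = mex({0, 1, 3, 4, 5, 7}) = 2
G(27) = mex({0, 1, 3, 5}) = 2
G(28) = mex({0, 1, 2, 5}) = 3
G(29) = mex({0, 1, 2, 4, 5, 6}) = 3
G(30) = mex({1, 2, 4, 6}) = 0
G(31) = mex({0, 1, 2, 3, 4, 6}) = 5
G(32) = mex({1, 2, 3, 4, 7}) = 0
G(33) = mex({0, 3, 7}) = 1
G(34) = mex({0, 2, 3, 5, 7}) = 1
G(35) = mex({0, 2, 3, 5, 6}) = 1
G(36) = mex({0, 1, 2, 5, 6}) = 3
G(37) = mex({0, 1, 2, 4, 5, 6}) = 3
G(38) = mex({0, 1, 2, 4}) = 3
G(39) = mex({0, 1, 2, 3, 4, 7}) = 5
G(40) = mex({0, 1, 2, 3, 4, 5, 7}) = 6
G(41) = mex({0, 1, 2, 3, 5, 7}) = 4
G(42) = mex({0, 1, 2, 3, 5, 6, 7}) = 4
G(43) = mex({0, 2, 3, 5, 6}) = 1
G(44) = mex({1, 2, 3, 4, 5, 6}) = 0
Therefore G(44) = 0.

0


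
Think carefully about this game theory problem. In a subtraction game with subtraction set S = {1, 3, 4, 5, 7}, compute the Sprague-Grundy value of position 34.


The subtraction set is S = {1, 3, 4, 5, 7}.
G(k) = mex{ G(k - s) : s in S, s <= k }. We compute iteratively: G(0) = 0.
G(1) = mex({0}) = 1
G(2) = mex({1}) = 0
G(3) = mex({0}) = 1
G(4) = mex({0, 1}) = 2
G(5) = mex({0, 1, 2}) = 3
G(6) = mex({0, 1, 3}) = 2
G(7) = mex({0, 1, 2}) = 3
G(8) = mex({1, 2, 3}) = 0
G(9) = mex({0, 2, 3}) = 1
G(10) = mex({1, 2, 3}) = 0
G(11) = mex({0, 2, 3}) = 1
G(12) = mex({0, 1, 3}) = 2
G(13) = mex({0, 1, 2}) = 3
G(14) = mex({0, 1, 3}) = 2
Observe that G(8)..G(14) = 0, 1, 0, 1, 2, 3, 2 repeats G(0)..G(6) = 0, 1, 0, 1, 2, 3, 2.
For k >= max(S) = 7, G(k) is determined by the previous 7 values G(k-7)..G(k-1); a window of 7 consecutive values has recurred shifted by 8, so by induction G(k + 8) = G(k) for all k >= 0: the sequence is periodic from the start with period 8.
One period: G(0..7) = 0, 1, 0, 1, 2, 3, 2, 3.
34 mod 8 = 2, so G(34) = G(2) = 0.

0


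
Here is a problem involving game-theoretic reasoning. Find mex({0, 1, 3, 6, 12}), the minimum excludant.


Set = {0, 1, 3, 6, 12}
0 is in the set.
1 is in the set.
2 is NOT in the set. This is the mex.
mex = 2

2


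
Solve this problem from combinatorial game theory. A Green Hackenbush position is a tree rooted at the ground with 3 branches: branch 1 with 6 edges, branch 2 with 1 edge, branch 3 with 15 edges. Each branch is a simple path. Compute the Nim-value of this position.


The tree has 3 branches from the ground vertex.
In Green Hackenbush, the Nim-value of a simple path of length k is k.
Branch 1: length 6, Nim-value = 6
Branch 2: length 1, Nim-value = 1
Branch 3: length 15, Nim-value = 15
Total Nim-value = XOR of all branch values:
0 XOR 6 = 6
6 XOR 1 = 7
7 XOR 15 = 8
Nim-value of the tree = 8

8


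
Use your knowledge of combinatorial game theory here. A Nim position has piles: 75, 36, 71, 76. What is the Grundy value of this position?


We need the XOR (exclusive or) of all pile sizes.
After XOR-ing pile 1 (size 75): 0 XOR 75 = 75
After XOR-ing pile 2 (size 36): 75 XOR 36 = 111
After XOR-ing pile 3 (size 71): 111 XOR 71 = 40
After XOR-ing pile 4 (size 76): 40 XOR 76 = 100
The Nim-value of this position is 100.

100


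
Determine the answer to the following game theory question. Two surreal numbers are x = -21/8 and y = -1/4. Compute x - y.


x = -21/8, y = -1/4
Converting to common denominator: 8
x = -21/8, y = -2/8
x - y = -21/8 - -1/4 = -19/8

-19/8


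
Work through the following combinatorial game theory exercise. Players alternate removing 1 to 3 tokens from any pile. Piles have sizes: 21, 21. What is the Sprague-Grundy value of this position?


Subtraction set: {1, 2, 3}
For this subtraction set, G(n) = n mod 4 (period = max + 1 = 4).
Pile 1 (size 21): G(21) = 21 mod 4 = 1
Pile 2 (size 21): G(21) = 21 mod 4 = 1
Total Grundy value = XOR of all: 1 XOR 1 = 0

0


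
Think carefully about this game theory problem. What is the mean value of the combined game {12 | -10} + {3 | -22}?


G1 = {12 | -10}, G2 = {3 | -22}
Each is a switch {a | b} with numbers a > b; its mean value is (a + b)/2, and mean value is additive over game sums: m(G1 + G2) = m(G1) + m(G2).
Mean of G1 = (12 + (-10))/2 = 2/2 = 1
Mean of G2 = (3 + (-22))/2 = -19/2 = -19/2
Mean of G1 + G2 = 1 + -19/2 = -17/2

-17/2


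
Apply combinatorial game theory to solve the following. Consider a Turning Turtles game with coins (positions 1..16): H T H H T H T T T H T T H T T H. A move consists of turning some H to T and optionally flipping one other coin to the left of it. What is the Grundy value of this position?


Coins: H T H H T H T T T H T T H T T H
Key fact: a single head at position k behaves exactly like a Nim heap of size k (turning it to T and optionally flipping a coin at j < k corresponds to moving the heap from k to j, or to 0), and heads combine as a disjunctive sum (two heads at the same place would cancel, matching j XOR j = 0). So the Nim-value is the XOR of the 1-indexed positions of the heads.
Face-up positions (1-indexed): [1, 3, 4, 6, 10, 13, 16]
XOR 0 with 1: 0 XOR 1 = 1
XOR 1 with 3: 1 XOR 3 = 2
XOR 2 with 4: 2 XOR 4 = 6
XOR 6 with 6: 6 XOR 6 = 0
XOR 0 with 10: 0 XOR 10 = 10
XOR 10 with 13: 10 XOR 13 = 7
XOR 7 with 16: 7 XOR 16 = 23
Nim-value = 23

23


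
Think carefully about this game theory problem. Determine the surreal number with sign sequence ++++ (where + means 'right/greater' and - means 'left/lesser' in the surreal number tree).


Sign expansion: ++++
Rule: track bounds (lo, hi), initially (-inf, +inf). On '+', the current value becomes lo and we move to the simplest number in (value, hi): value + 1 if hi = +inf, otherwise the midpoint (value + hi)/2. On '-', the current value becomes hi and we move to value - 1 if lo = -inf, otherwise the midpoint (lo + value)/2.
Start at 0.
Step 1: sign = +, move right. Bounds: (0, +inf). Value = 1
Step 2: sign = +, move right. Bounds: (1, +inf). Value = 2
Step 3: sign = +, move right. Bounds: (2, +inf). Value = 3
Step 4: sign = +, move right. Bounds: (3, +inf). Value = 4
The surreal number with sign expansion ++++ is 4.

4


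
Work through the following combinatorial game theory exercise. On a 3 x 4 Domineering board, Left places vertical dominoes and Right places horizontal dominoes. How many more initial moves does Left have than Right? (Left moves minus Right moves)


Board is 3 x 4 (rows x cols).
Left (vertical) placements: (rows-1) * cols = 2 * 4 = 8
Right (horizontal) placements: rows * (cols-1) = 3 * 3 = 9
Advantage = Left - Right = 8 - 9 = -1

-1


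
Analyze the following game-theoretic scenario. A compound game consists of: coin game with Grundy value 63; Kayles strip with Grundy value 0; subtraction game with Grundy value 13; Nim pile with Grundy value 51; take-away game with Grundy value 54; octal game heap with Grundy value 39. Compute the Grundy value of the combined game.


By the Sprague-Grundy theorem, the Grundy value of a sum of games is the XOR of individual Grundy values.
coin game: Grundy value = 63. Running XOR: 0 XOR 63 = 63
Kayles strip: Grundy value = 0. Running XOR: 63 XOR 0 = 63
subtraction game: Grundy value = 13. Running XOR: 63 XOR 13 = 50
Nim pile: Grundy value = 51. Running XOR: 50 XOR 51 = 1
take-away game: Grundy value = 54. Running XOR: 1 XOR 54 = 55
octal game heap: Grundy value = 39. Running XOR: 55 XOR 39 = 16
The combined Grundy value is 16.

16


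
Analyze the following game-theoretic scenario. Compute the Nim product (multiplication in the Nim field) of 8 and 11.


Nim multiplication is bilinear over XOR: (u XOR v) * w = (u*w) XOR (v*w).
So we split each operand into its bit components and XOR the pairwise Nim products.
8 = 8 (as XOR of powers of 2).
11 = 1 + 2 + 8 (as XOR of powers of 2).
Using the standard Nim-product table on single bits:
  2*2 = 3,   2*4 = 8,   2*8 = 12,
  4*4 = 6,   4*8 = 11,  8*8 = 13,
and  1*x = x (identity), k*l = l*k (commutative).
Pairwise Nim products:
  8 * 1 = 8
  8 * 2 = 12
  8 * 8 = 13
XOR them: 8 XOR 12 XOR 13 = 9.
Result: 8 * 11 = 9 (in Nim).

9


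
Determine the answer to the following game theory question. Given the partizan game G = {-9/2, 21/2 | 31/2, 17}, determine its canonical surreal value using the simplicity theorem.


Left options: {-9/2, 21/2}, max = 21/2
Right options: {31/2, 17}, min = 31/2
All options are numbers and max(Left) < min(Right), so by the simplicity theorem the value is the simplest (earliest-born) number strictly between 21/2 and 31/2.
Integers 11 through 15 all lie strictly between 21/2 and 31/2.
Among integers, the simplest (lowest birthday = smallest |n|; 0 is born on day 0, +-n on day n) is 11.
No non-integer in the interval can be simpler: if x is a non-integer in the interval, then floor(x) or ceil(x) also lies in the interval (the interval contains an integer), and both are proper prefixes of x's sign expansion, i.e. born earlier. So the game value is 11.
Game value = 11

11


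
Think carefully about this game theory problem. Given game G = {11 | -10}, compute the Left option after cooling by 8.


Original game: {11 | -10} (a switch {a | b} with a > b).
Cooling by t (for t below the temperature (a - b)/2 = 21/2) taxes each move by t: {a | b} cooled by t is {a - t | b + t}.
Cooling amount: t = 8
Cooled Left option: 11 - 8 = 3
Cooled Right option: -10 + 8 = -2
Cooled game: {3 | -2}
Left option = 3

3


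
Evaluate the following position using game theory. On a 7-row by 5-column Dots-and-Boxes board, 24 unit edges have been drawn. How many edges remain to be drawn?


Grid: 7 x 5 boxes, i.e. 8 rows and 6 columns of dots.
Horizontal edges: (rows + 1) * cols = 8 * 5 = 40
Vertical edges: rows * (cols + 1) = 7 * 6 = 42
Total edges: 40 + 42 = 82
Edges drawn: 24
Remaining: 82 - 24 = 58

58


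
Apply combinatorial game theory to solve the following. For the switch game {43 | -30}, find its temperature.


The game is {43 | -30}, a switch {a | b} with numbers a > b.
Cooling {a | b} by t gives {a - t | b + t}, which stops being hot when a - t = b + t, i.e. at t = (a - b)/2. So the temperature of a switch is (a - b)/2.
Temperature = (Left option - Right option) / 2
= (43 - (-30)) / 2
= 73 / 2
= 73/2

73/2


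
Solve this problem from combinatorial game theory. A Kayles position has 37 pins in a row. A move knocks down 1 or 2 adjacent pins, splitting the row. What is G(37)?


Kayles: a move removes 1 or 2 adjacent pins from a contiguous row.
Removing pins from a row of k leaves two independent rows (a, b) with a + b = k - 1 (one pin) or a + b = k - 2 (two pins); an end removal gives a = 0.
By Sprague-Grundy, G(k) = mex{ G(a) XOR G(b) } over all these splits. G(0) = 0.
G(1): splits (0,0):0^0=0 -> mex({0}) = 1
G(2): splits (0,1):0^1=1 (0,0):0^0=0 -> mex({0, 1}) = 2
G(3): splits (0,2):0^2=2 (1,1):1^1=0 (0,1):0^1=1 -> mex({0, 1, 2}) = 3
G(4): splits (0,3):0^3=3 (1,2):1^2=3 (0,2):0^2=2 (1,1):1^1=0 -> mex({0, 2, 3}) = 1
G(5): splits (0,4):0^1=1 (1,3):1^3=2 (2,2):2^2=0 (0,3):0^3=3 (1,2):1^2=3 -> mex({0, 1, 2, 3}) = 4
G(6) = mex({0, 1, 2, 4}) = 3
G(7) = mex({0, 1, 3, 4, 5}) = 2
G(8) = mex({0, 2, 3, 5, 6}) = 1
G(9) = mex({0, 1, 2, 3, 6, 7}) = 4
G(10) = mex({0, 1, 3, 4, 5, 7}) = 2
G(11) = mex({0, 1, 2, 3, 4, 5}) = 6
G(12) = mex({0, 1, 2, 3, 5, 6, 7}) = 4
G(13) = mex({0, 2, 3, 4, 6, 7}) = 1
G(14) = mex({0, 1, 4, 5, 6, 7}) = 2
G(15) = mex({0, 1, 2, 3, 4, 5, 6}) = 7
G(16) = mex({0, 2, 3, 5, 6, 7}) = 1
G(17) = mex({0, 1, 2, 3, 5, 6, 7}) = 4
G(18) = mex({0, 1, 2, 4, 5, 6}) = 3
G(19) = mex({0, 1, 3, 4, 5, 7}) = 2
G(20) = mex({0, 2, 3, 4, 5, 6, 7}) = 1
G(21) = mex({0, 1, 2, 3, 5, 6, 7}) = 4
G(22) = mex({0, 1, 2, 3, 4, 5, 7}) = 6
G(23) = mex({0, 1, 2, 3, 4, 5, 6}) = 7
G(24) = mex({0, 1, 2, 3, 5, 6, 7}) = 4
G(25) = mex({0, 2, 3, 4, 6, 7}) = 1
G(26) = mex({0, 1, 3, 4, 5, 6, 7}) = 2
G(27) = mex({0, 1, 2, 3, 4, 5, 6, 7}) = 8
G(28) = mex({0, 1, 2, 3, 4, 6, 7, 8}) = 5
G(29) = mex({0, 1, 2, 3, 5, 6, 7, 8, 9}) = 4
G(30) = mex({0, 1, 2, 3, 4, 5, 6, 9, 10}) = 7
G(31) = mex({0, 1, 3, 4, 5, 7, 10, 11}) = 2
G(32) = mex({0, 2, 3, 4, 5, 6, 7, 9, 11}) = 1
G(33) = mex({0, 1, 2, 3, 4, 5, 6, 7, 9, 12}) = 8
G(34) = mex({0, 1, 2, 3, 4, 5, 7, 8, 11, 12}) = 6
G(35) = mex({0, 1, 2, 3, 4, 5, 6, 8, 9, 10, 11}) = 7
G(36) = mex({0, 1, 2, 3, 5, 6, 7, 9, 10}) = 4
G(37) = mex({0, 2, 3, 4, 6, 7, 9, 10, 11, 12}) = 1
Therefore G(37) = 1.

1


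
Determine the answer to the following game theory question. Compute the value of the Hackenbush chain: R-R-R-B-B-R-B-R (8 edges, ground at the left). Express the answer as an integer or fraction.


Edges (from ground): R-R-R-B-B-R-B-R
By Berlekamp's sign-expansion rule, a Blue-Red Hackenbush stalk has the value of the surreal number whose sign sequence is the edge sequence with B -> + and R -> -.
Sign sequence: ---++-+-
Trace the sign expansion in the surreal number tree, starting from 0:
Edge 1: R (sign -) -> bounds (-inf, 0), value = -1
Edge 2: R (sign -) -> bounds (-inf, -1), value = -2
Edge 3: R (sign -) -> bounds (-inf, -2), value = -3
Edge 4: B (sign +) -> bounds (-3, -2), value = -5/2
Edge 5: B (sign +) -> bounds (-5/2, -2), value = -9/4
Edge 6: R (sign -) -> bounds (-5/2, -9/4), value = -19/8
Edge 7: B (sign +) -> bounds (-19/8, -9/4), value = -37/16
Edge 8: R (sign -) -> bounds (-19/8, -37/16), value = -75/32
Game value = -75/32

-75/32


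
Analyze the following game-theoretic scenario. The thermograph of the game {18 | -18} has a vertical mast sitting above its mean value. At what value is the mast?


Game = {18 | -18}, a switch {a | b} with numbers a > b.
Its thermograph has left wall a - t and right wall b + t, which meet at t = (a - b)/2, where both equal (a + b)/2. So the mast (mean value) is at (a + b)/2.
Mean = (18 + (-18))/2 = 0/2 = 0

0


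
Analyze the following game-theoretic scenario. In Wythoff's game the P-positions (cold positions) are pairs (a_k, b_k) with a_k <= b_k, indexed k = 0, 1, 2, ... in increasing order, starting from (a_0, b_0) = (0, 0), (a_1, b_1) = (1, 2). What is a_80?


By Wythoff's theorem, a_k = floor(k * phi) and b_k = floor(k * phi^2) = a_k + k, where phi = (1 + sqrt(5))/2 is the golden ratio.
phi = (1 + sqrt(5))/2 = 1.618034
k = 80
k * phi = 80 * 1.618034 = 129.442719
a_80 = floor(k * phi) = 129

129


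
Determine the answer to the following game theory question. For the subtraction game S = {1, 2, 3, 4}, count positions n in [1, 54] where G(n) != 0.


Subtraction set S = {1, 2, 3, 4}, so G(n) = n mod 5.
G(n) = 0 when n is a multiple of 5.
Multiples of 5 in [1, 54]: 10
N-positions (nonzero Grundy) = 54 - 10 = 44

44


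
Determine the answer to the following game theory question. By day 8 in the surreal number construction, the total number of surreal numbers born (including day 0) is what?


Day 0: {|} = 0 is born. Count = 1.
Day n: the number of surreal numbers born by day n is 2^(n+1) - 1.
By day 0: 2^1 - 1 = 1
By day 1: 2^2 - 1 = 3
By day 2: 2^3 - 1 = 7
By day 3: 2^4 - 1 = 15
By day 4: 2^5 - 1 = 31
By day 5: 2^6 - 1 = 63
By day 6: 2^7 - 1 = 127
By day 7: 2^8 - 1 = 255
By day 8: 2^9 - 1 = 511
By day 8: 511 surreal numbers.

511


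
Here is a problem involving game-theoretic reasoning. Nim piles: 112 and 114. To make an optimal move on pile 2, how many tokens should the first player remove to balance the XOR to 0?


Piles: 112 and 114
Current XOR: 112 XOR 114 = 2 (non-zero, so this is an N-position).
To make the XOR zero, we need to find a move that balances the piles.
For pile 2 (size 114): target = 114 XOR 2 = 112
We reduce pile 2 from 114 to 112.
Tokens removed: 114 - 112 = 2
Verification: 112 XOR 112 = 0

2


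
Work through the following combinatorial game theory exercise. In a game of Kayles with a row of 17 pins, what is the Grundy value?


Kayles: a move removes 1 or 2 adjacent pins from a contiguous row.
Removing pins from a row of k leaves two independent rows (a, b) with a + b = k - 1 (one pin) or a + b = k - 2 (two pins); an end removal gives a = 0.
By Sprague-Grundy, G(k) = mex{ G(a) XOR G(b) } over all these splits. G(0) = 0.
G(1): splits (0,0):0^0=0 -> mex({0}) = 1
G(2): splits (0,1):0^1=1 (0,0):0^0=0 -> mex({0, 1}) = 2
G(3): splits (0,2):0^2=2 (1,1):1^1=0 (0,1):0^1=1 -> mex({0, 1, 2}) = 3
G(4): splits (0,3):0^3=3 (1,2):1^2=3 (0,2):0^2=2 (1,1):1^1=0 -> mex({0, 2, 3}) = 1
G(5): splits (0,4):0^1=1 (1,3):1^3=2 (2,2):2^2=0 (0,3):0^3=3 (1,2):1^2=3 -> mex({0, 1, 2, 3}) = 4
G(6) = mex({0, 1, 2, 4}) = 3
G(7) = mex({0, 1, 3, 4, 5}) = 2
G(8) = mex({0, 2, 3, 5, 6}) = 1
G(9) = mex({0, 1, 2, 3, 6, 7}) = 4
G(10) = mex({0, 1, 3, 4, 5, 7}) = 2
G(11) = mex({0, 1, 2, 3, 4, 5}) = 6
G(12) = mex({0, 1, 2, 3, 5, 6, 7}) = 4
G(13) = mex({0, 2, 3, 4, 6, 7}) = 1
G(14) = mex({0, 1, 4, 5, 6, 7}) = 2
G(15) = mex({0, 1, 2, 3, 4, 5, 6}) = 7
G(16) = mex({0, 2, 3, 5, 6, 7}) = 1
G(17) = mex({0, 1, 2, 3, 5, 6, 7}) = 4
Therefore G(17) = 4.

4


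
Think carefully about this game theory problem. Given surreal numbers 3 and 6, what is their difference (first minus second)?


x = 3, y = 6
x - y = 3 - 6 = -3

-3


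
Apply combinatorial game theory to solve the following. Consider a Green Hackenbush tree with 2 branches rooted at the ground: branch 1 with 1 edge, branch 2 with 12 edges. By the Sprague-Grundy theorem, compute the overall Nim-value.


The tree has 2 branches from the ground vertex.
In Green Hackenbush, the Nim-value of a simple path of length k is k.
Branch 1: length 1, Nim-value = 1
Branch 2: length 12, Nim-value = 12
Total Nim-value = XOR of all branch values:
0 XOR 1 = 1
1 XOR 12 = 13
Nim-value of the tree = 13

13


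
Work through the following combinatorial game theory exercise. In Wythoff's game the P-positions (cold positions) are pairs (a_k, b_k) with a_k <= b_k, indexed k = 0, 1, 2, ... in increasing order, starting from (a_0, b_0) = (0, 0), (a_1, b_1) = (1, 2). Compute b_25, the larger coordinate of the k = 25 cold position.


By Wythoff's theorem, a_k = floor(k * phi) and b_k = floor(k * phi^2) = a_k + k, where phi = (1 + sqrt(5))/2 is the golden ratio.
phi = (1 + sqrt(5))/2 = 1.618034
phi^2 = phi + 1 = 2.618034
k = 25
k * phi^2 = 25 * 2.618034 = 65.450850
b_25 = floor(k * phi^2) = 65 (check: a_25 + k = 40 + 25 = 65)

65


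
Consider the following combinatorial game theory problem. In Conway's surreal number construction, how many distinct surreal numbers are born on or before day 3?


Day 0: {|} = 0 is born. Count = 1.
Day n: the number of surreal numbers born by day n is 2^(n+1) - 1.
By day 0: 2^1 - 1 = 1
By day 1: 2^2 - 1 = 3
By day 2: 2^3 - 1 = 7
By day 3: 2^4 - 1 = 15
By day 3: 15 surreal numbers.

15


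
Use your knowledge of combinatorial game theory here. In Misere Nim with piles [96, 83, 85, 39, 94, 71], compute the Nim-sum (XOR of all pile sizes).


We need the XOR (exclusive or) of all pile sizes.
After XOR-ing pile 1 (size 96): 0 XOR 96 = 96
After XOR-ing pile 2 (size 83): 96 XOR 83 = 51
After XOR-ing pile 3 (size 85): 51 XOR 85 = 102
After XOR-ing pile 4 (size 39): 102 XOR 39 = 65
After XOR-ing pile 5 (size 94): 65 XOR 94 = 31
After XOR-ing pile 6 (size 71): 31 XOR 71 = 88
The Nim-value of this position is 88.

88


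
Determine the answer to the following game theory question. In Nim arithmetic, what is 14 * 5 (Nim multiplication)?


Nim multiplication is bilinear over XOR: (u XOR v) * w = (u*w) XOR (v*w).
So we split each operand into its bit components and XOR the pairwise Nim products.
14 = 2 + 4 + 8 (as XOR of powers of 2).
5 = 1 + 4 (as XOR of powers of 2).
Using the standard Nim-product table on single bits:
  2*2 = 3,   2*4 = 8,   2*8 = 12,
  4*4 = 6,   4*8 = 11,  8*8 = 13,
and  1*x = x (identity), k*l = l*k (commutative).
Pairwise Nim products:
  2 * 1 = 2
  2 * 4 = 8
  4 * 1 = 4
  4 * 4 = 6
  8 * 1 = 8
  8 * 4 = 11
XOR them: 2 XOR 8 XOR 4 XOR 6 XOR 8 XOR 11 = 11.
Result: 14 * 5 = 11 (in Nim).

11


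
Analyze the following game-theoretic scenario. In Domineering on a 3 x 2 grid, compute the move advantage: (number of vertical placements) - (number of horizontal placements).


Board is 3 x 2 (rows x cols).
Left (vertical) placements: (rows-1) * cols = 2 * 2 = 4
Right (horizontal) placements: rows * (cols-1) = 3 * 1 = 3
Advantage = Left - Right = 4 - 3 = 1

1


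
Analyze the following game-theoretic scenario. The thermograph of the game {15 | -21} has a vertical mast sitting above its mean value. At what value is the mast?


Game = {15 | -21}, a switch {a | b} with numbers a > b.
Its thermograph has left wall a - t and right wall b + t, which meet at t = (a - b)/2, where both equal (a + b)/2. So the mast (mean value) is at (a + b)/2.
Mean = (15 + (-21))/2 = -6/2 = -3

-3


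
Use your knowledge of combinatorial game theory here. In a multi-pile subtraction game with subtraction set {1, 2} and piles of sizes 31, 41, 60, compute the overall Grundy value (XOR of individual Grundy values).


Subtraction set: {1, 2}
For this subtraction set, G(n) = n mod 3 (period = max + 1 = 3).
Pile 1 (size 31): G(31) = 31 mod 3 = 1
Pile 2 (size 41): G(41) = 41 mod 3 = 2
Pile 3 (size 60): G(60) = 60 mod 3 = 0
Total Grundy value = XOR of all: 1 XOR 2 XOR 0 = 3

3


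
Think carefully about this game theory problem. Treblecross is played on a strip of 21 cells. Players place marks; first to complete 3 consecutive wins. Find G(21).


Treblecross: place X on empty cells; 3-in-a-row wins.
Playing within two cells of an existing X lets the opponent win at once, so sensible play treats the cells i-2..i+2 around each X as dead. The player left with no safe cell loses, so this is a normal-play take-away game on strips of safe cells.
Placing X at cell i (0-indexed) of a strip of k safe cells leaves independent strips of sizes max(0, i-2) and max(0, k-i-3). Hence G(k) = mex{ G(max(0,i-2)) XOR G(max(0,k-i-3)) : 0 <= i < k }, with G(0) = 0.
G(1): splits (0,0):0^0=0 -> mex({0}) = 1
G(2): splits (0,0):0^0=0 -> mex({0}) = 1
G(3): splits (0,0):0^0=0 -> mex({0}) = 1
G(4): splits (0,1):0^1=1 (0,0):0^0=0 -> mex({0, 1}) = 2
G(5): splits (0,2):0^1=1 (0,1):0^1=1 (0,0):0^0=0 -> mex({0, 1}) = 2
G(6) = mex({1}) = 0
G(7) = mex({0, 1, 2}) = 3
G(8) = mex({0, 1, 2}) = 3
G(9) = mex({0, 2}) = 1
G(10) = mex({0, 2, 3}) = 1
G(11) = mex({0, 3}) = 1
G(12) = mex({1, 3}) = 0
G(13) = mex({0, 1, 2, 3}) = 4
G(14) = mex({0, 1, 2}) = 3
G(15) = mex({0, 1, 2}) = 3
G(16) = mex({0, 1, 2, 4}) = 3
G(17) = mex({0, 1, 3, 4}) = 2
G(18) = mex({0, 1, 3, 4}) = 2
G(19) = mex({0, 1, 3, 5}) = 2
G(20) = mex({0, 1, 2, 3, 5}) = 4
G(21) = mex({0, 1, 2, 3, 5}) = 4
Therefore G(21) = 4.

4
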